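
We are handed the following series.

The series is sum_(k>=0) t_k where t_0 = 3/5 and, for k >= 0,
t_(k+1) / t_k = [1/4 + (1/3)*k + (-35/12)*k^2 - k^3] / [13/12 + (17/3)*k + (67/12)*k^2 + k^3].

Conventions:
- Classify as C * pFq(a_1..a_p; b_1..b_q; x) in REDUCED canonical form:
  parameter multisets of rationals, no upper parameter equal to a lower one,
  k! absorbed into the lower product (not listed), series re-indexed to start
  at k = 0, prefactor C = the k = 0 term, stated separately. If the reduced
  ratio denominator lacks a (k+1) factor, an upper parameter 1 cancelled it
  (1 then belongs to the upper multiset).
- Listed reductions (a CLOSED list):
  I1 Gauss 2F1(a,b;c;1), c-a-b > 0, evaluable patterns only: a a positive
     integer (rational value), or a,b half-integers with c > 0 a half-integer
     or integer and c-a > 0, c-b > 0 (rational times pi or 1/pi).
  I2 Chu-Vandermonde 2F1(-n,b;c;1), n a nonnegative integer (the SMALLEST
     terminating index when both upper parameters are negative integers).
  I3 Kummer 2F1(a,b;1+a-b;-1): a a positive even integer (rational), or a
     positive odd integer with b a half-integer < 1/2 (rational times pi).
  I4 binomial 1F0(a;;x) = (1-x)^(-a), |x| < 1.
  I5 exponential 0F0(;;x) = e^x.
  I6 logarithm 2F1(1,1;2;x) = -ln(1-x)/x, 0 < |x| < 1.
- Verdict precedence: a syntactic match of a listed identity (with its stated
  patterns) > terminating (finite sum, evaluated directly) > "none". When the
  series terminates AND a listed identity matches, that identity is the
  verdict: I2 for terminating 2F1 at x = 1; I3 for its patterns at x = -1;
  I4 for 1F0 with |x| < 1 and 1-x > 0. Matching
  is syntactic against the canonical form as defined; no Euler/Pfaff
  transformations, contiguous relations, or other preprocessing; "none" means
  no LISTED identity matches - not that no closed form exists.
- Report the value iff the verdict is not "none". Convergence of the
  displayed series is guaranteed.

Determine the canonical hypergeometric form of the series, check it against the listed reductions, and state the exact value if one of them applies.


Classification (C = 3/5): 2F1 with upper {-1/3, 3}, lower {13/3}, argument x = -1. Verdict: none (x = -1): each listed identity misses the multisets {-1/3, 3} ; {13/3}.

The tell: from the first term 3/5: roots of the ratio polynomials (C = 3/5) are the negated parameters.
Consecutive-term ratio: r(k) = (-1) * (k-1/3) (k+3) / [(k+13/3) (k+1)] - rational in k. x = (-1); t_0 = 3/5; negate the roots.


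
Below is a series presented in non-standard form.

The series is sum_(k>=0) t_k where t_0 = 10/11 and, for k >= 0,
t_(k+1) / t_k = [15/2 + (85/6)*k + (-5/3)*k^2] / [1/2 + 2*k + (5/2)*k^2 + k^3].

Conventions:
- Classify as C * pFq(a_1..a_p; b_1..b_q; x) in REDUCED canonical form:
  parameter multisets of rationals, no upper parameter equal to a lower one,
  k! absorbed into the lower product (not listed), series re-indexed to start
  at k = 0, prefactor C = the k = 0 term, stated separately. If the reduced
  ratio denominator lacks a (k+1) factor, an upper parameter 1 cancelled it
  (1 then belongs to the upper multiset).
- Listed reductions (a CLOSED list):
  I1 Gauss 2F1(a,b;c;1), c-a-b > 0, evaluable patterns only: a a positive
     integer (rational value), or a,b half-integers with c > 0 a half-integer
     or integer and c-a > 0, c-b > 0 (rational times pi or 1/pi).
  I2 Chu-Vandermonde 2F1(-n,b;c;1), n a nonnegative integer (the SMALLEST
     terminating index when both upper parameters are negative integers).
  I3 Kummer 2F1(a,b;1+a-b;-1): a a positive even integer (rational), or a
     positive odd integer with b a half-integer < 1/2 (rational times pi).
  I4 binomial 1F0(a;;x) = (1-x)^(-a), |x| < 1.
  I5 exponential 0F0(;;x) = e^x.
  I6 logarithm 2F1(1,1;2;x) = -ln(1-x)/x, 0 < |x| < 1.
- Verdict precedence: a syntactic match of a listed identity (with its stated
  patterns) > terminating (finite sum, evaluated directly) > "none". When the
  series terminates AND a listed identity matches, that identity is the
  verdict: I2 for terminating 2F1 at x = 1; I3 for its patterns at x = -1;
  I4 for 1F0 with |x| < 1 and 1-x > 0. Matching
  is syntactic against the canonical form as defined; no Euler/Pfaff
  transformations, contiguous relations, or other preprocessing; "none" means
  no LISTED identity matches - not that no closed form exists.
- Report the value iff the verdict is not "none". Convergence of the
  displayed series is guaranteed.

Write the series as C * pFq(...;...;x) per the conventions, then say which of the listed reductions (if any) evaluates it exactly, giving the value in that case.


Classification (C = 10/11): 1F1 with upper {-9}, lower {1}, argument x = -5/3. Verdict: terminating (-9 upstairs). 10 nonzero terms in all; added directly. Exact value: 167490032455/982102968.

Key observation: t_0 being 10/11, cancel k + 1/2 from the displayed ratio first; then C = 10/11, x = -5/3.
Ratio: r(k) = (-5/3) * (k-9) / [(k+1) (k+1)] - rational in k. x = (-5/3); t_0 = 10/11; negate the roots.


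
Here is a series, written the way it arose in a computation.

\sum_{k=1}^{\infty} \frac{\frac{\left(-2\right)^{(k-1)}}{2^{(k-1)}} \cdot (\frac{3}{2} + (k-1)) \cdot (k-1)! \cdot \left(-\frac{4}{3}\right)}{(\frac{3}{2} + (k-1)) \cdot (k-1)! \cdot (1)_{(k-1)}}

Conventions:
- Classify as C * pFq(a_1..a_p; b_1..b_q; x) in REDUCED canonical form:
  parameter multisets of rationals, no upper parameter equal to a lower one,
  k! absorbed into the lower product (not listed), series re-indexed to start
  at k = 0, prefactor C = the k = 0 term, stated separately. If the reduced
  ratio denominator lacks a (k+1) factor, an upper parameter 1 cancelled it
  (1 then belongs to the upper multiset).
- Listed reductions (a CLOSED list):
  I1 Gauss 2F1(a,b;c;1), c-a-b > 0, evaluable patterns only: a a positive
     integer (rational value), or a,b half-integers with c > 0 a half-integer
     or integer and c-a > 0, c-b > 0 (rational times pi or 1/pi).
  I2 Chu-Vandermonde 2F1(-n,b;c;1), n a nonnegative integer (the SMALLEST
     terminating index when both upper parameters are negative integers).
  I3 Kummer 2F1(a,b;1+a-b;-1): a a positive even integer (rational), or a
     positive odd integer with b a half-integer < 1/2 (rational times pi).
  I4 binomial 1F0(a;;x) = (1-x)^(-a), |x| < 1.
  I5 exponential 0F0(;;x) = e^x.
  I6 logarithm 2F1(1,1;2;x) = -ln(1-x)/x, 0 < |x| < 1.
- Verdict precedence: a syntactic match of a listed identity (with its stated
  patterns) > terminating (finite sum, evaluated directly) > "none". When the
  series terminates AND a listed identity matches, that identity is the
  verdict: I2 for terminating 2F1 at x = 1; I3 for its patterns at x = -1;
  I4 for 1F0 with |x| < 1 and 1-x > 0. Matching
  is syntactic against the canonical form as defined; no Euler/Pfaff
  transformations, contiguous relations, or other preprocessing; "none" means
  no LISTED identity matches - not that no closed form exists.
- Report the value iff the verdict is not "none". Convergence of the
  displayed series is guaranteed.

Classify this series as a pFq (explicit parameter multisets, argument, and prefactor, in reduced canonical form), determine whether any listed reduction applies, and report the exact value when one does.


First insight: t_0 being -\frac{4}{3}, the factorial ratio (C = -4/3) (k+a-1)!/(a-1)! is a rising factorial (a)_k.
Consecutive-term ratio: r(k) = -1 * 1 / [(k+1)] - rational in k, leading ratio -1; with t_0 = -\frac{4}{3}, classification follows.

x = -1 here; the reduced form reads 0F0, upper {-}, lower {-}, C = -\frac{4}{3}. Verdict: this is the exponential series (I5) (the 0F0 exponential series at x = -1). Sum: \left(-\frac{4}{3}\right) \cdot e^{-1}.


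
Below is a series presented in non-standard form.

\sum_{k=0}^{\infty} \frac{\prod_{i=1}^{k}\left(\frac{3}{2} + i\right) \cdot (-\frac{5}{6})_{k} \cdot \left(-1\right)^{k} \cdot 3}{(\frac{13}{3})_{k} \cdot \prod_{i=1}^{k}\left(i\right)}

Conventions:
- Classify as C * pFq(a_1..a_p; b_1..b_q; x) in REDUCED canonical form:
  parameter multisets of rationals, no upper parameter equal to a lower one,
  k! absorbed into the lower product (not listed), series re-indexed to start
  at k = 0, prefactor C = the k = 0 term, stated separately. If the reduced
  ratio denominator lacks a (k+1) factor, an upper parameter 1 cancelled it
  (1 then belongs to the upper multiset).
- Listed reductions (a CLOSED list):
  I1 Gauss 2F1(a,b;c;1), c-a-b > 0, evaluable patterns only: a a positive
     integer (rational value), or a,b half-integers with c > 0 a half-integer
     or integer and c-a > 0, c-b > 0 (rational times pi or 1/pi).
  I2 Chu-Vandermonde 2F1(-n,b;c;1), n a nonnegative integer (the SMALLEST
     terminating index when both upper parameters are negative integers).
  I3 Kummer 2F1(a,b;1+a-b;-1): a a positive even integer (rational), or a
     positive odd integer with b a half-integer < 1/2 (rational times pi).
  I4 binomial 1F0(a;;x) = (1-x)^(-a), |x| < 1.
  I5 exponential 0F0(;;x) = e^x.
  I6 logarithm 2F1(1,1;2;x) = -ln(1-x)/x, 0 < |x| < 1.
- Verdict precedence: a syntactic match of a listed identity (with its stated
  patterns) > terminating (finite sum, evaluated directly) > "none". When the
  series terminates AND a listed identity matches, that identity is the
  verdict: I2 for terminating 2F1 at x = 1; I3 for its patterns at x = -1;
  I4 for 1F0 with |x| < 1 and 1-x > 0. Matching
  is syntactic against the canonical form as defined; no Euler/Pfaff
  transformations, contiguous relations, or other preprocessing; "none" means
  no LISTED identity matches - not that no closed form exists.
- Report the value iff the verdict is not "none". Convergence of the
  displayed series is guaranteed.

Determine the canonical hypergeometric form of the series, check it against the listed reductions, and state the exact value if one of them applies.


This is 3 * 2F1(-\frac{5}{6}, \frac{5}{2}; \frac{13}{3}; -1) in reduced canonical form. Verdict: none. Every listed pattern misses the 2F1 form at -1, upper {-\frac{5}{6}, \frac{5}{2}}.

First insight: x = -1 and the product of the first k integers (prefactor 3) is k!.
Adjacent-term ratio: r(k) = -1 * (k-\frac{5}{6}) (k+\frac{5}{2}) / [(k+\frac{13}{3}) (k+1)] - rational in k. x = -1; t_0 = 3; negate the roots.


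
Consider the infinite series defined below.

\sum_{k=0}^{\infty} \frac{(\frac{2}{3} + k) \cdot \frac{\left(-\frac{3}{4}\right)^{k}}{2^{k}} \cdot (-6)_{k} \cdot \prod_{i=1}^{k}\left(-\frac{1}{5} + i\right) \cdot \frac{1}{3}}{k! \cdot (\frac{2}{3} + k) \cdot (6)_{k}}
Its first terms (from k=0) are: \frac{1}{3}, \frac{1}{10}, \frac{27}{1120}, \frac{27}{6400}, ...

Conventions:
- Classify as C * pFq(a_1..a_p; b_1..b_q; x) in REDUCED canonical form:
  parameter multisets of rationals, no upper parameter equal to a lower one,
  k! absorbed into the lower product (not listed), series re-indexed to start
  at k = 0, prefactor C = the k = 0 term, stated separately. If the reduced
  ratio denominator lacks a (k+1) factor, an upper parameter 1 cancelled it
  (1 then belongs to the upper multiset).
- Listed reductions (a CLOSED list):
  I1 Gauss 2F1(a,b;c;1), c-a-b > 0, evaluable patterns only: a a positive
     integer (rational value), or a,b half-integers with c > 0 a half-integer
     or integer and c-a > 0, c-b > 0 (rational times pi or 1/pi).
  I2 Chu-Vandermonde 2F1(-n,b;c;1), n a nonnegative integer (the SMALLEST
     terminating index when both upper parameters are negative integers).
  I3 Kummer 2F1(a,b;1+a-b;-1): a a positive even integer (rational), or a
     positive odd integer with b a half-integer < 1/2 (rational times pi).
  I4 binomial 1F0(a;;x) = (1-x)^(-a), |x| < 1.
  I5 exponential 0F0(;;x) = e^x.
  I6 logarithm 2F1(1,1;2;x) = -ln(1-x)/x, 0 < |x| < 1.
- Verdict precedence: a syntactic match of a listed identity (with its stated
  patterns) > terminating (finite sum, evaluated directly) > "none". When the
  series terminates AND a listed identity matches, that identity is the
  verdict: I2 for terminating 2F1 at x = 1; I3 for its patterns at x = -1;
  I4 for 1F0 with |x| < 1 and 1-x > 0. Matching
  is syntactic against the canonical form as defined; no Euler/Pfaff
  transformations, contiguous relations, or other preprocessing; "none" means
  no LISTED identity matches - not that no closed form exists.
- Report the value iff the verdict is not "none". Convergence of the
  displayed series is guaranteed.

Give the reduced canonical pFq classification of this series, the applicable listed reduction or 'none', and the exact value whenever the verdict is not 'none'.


x = -\frac{3}{8} here; the reduced form reads 2F1, upper {-6, \frac{4}{5}}, lower {6}, C = \frac{1}{3}. Verdict: terminating - the sum ends at index 6 because -6 is a negative integer; exact evaluation follows. Value: \frac{1093300363913}{2365440000000}.

First insight: with t_0 = \frac{1}{3}, the running product (C = 1/3) telescopes to a rising factorial.
Adjacent-term ratio: r(k) = -\frac{3}{8} * (k-6) (k+\frac{4}{5}) / [(k+6) (k+1)] - rational; roots negated = parameters, x = -\frac{3}{8}, C = \frac{1}{3}.


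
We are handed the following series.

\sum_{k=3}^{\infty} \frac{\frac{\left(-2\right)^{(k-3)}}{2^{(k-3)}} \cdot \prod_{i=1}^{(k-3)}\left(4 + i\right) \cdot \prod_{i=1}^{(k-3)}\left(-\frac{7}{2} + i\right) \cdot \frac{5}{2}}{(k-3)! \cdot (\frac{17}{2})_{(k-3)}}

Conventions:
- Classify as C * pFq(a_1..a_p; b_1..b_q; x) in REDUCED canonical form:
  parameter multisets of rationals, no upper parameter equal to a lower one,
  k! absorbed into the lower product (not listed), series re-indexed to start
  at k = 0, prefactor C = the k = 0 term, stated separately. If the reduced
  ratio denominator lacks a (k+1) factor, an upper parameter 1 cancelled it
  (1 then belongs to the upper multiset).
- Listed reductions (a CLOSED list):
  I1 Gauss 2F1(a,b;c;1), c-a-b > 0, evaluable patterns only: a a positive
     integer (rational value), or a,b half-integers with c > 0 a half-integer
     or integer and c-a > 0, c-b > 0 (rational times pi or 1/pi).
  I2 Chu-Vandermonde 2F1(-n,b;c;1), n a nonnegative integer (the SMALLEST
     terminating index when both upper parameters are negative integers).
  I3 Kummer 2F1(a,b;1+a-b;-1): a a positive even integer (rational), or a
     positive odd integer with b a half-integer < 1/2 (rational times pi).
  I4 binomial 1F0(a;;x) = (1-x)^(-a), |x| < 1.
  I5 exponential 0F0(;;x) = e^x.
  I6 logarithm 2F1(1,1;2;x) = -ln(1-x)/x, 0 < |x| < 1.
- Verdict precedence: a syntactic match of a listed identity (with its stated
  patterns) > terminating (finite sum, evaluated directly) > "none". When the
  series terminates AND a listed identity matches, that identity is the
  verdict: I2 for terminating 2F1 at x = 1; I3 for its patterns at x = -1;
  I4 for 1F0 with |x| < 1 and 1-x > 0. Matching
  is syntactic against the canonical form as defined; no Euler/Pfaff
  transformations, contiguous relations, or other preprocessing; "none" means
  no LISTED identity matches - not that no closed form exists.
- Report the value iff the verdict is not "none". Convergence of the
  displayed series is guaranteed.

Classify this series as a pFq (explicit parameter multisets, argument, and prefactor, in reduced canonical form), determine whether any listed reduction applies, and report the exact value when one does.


Canonical form: C = \frac{5}{2} times 2F1 with upper {-\frac{5}{2}, 5}, lower {\frac{17}{2}}, x = -1. Verdict: Kummer (I3) applies (x = -1; c = \frac{17}{2} equals 1+a-b for upper {-\frac{5}{2}, 5}: listed pattern). Exact value: \frac{675675}{262144} \cdot \pi.

Key step: t_0 being \frac{5}{2}, the running product (C = 5/2) telescopes to a rising factorial.
Consecutive-term ratio: r(k) = -1 * (k-\frac{5}{2}) (k+5) / [(k+\frac{17}{2}) (k+1)] - rational in k, leading ratio -1; with t_0 = \frac{5}{2}, classification follows.


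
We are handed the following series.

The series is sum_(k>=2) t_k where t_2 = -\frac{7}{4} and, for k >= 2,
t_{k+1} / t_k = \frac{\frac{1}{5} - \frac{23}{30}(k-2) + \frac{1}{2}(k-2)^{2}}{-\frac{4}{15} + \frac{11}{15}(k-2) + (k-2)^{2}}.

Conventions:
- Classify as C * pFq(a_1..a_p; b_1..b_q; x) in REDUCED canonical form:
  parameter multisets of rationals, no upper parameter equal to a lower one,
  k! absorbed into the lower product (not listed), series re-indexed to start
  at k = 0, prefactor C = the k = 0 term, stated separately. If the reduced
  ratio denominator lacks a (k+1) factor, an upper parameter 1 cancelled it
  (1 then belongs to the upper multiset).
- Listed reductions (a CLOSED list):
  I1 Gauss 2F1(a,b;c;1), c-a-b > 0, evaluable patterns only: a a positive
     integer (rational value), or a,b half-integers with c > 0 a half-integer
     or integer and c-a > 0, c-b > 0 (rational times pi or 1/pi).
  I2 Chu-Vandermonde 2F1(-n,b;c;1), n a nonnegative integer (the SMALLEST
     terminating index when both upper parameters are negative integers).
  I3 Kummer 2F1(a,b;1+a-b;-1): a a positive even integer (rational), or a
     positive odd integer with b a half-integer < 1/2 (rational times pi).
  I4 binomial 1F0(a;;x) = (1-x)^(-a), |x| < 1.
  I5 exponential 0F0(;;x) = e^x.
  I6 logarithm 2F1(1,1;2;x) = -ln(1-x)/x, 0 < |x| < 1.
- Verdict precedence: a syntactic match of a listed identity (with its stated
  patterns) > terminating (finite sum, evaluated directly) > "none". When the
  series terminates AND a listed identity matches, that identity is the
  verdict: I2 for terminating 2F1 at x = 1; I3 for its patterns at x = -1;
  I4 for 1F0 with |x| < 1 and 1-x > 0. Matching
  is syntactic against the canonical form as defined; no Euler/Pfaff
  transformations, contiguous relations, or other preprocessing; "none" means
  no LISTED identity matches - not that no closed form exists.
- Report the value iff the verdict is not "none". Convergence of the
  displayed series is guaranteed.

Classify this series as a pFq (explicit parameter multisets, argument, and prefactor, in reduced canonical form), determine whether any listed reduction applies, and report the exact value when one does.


This is -\frac{7}{4} * 2F1(-\frac{6}{5}, -\frac{1}{3}; -\frac{4}{15}; \frac{1}{2}) in reduced canonical form. Verdict: none. No listed pattern accepts 2F1(-\frac{6}{5}, -\frac{1}{3}; -\frac{4}{15}; \frac{1}{2}).

Structural cue: with t_0 = -\frac{7}{4}, roots of the ratio polynomials (C = -7/4, x = 1/2) are the negated parameters.
Step ratio: r(k) = \frac{1}{2} * (k-\frac{6}{5}) (k-\frac{1}{3}) / [(k-\frac{4}{15}) (k+1)] - rational; roots negated = parameters, x = \frac{1}{2}, C = -\frac{7}{4}.


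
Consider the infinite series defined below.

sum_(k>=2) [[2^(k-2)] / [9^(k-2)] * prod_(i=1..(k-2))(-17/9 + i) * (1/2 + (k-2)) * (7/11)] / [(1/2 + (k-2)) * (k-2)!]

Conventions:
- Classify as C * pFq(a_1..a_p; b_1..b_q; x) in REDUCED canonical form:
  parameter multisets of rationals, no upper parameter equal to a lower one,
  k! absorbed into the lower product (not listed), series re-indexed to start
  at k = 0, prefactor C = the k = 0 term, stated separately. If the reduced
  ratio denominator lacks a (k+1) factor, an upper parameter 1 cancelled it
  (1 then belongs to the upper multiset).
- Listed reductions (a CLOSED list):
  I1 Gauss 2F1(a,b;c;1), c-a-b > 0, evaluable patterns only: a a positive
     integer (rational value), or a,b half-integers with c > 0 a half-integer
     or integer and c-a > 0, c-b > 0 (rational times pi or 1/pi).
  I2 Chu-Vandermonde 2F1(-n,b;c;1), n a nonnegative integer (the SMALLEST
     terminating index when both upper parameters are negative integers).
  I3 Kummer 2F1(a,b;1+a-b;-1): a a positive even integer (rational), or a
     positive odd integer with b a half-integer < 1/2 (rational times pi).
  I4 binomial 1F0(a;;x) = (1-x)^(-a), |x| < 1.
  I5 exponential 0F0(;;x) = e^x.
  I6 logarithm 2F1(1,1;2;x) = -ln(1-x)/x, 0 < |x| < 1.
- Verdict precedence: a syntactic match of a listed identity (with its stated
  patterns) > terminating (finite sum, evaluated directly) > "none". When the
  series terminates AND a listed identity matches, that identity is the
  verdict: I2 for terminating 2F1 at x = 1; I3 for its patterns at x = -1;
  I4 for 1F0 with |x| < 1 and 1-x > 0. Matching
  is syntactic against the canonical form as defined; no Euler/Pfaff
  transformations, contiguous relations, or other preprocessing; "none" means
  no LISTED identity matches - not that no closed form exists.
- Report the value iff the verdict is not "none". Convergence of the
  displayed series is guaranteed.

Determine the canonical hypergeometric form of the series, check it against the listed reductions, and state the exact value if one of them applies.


Reduced: x = 2/9, 1F0, upper = {-8/9}, lower = {-}, C = 7/11. Verdict (x = 2/9): the binomial series (I4) applies (the 1F0 binomial series: exponent 8/9, x = 2/9). Exact value: (7/11) * (7/9)^(8/9).

Structural cue: x = (2/9) and the two geometric factors (C = 7/11, x = 2/9) combine into one argument.
Step ratio: r(k) = (2/9) * (k-8/9) / [(k+1)] - rational in k, leading ratio (2/9); with t_0 = 7/11, classification follows.


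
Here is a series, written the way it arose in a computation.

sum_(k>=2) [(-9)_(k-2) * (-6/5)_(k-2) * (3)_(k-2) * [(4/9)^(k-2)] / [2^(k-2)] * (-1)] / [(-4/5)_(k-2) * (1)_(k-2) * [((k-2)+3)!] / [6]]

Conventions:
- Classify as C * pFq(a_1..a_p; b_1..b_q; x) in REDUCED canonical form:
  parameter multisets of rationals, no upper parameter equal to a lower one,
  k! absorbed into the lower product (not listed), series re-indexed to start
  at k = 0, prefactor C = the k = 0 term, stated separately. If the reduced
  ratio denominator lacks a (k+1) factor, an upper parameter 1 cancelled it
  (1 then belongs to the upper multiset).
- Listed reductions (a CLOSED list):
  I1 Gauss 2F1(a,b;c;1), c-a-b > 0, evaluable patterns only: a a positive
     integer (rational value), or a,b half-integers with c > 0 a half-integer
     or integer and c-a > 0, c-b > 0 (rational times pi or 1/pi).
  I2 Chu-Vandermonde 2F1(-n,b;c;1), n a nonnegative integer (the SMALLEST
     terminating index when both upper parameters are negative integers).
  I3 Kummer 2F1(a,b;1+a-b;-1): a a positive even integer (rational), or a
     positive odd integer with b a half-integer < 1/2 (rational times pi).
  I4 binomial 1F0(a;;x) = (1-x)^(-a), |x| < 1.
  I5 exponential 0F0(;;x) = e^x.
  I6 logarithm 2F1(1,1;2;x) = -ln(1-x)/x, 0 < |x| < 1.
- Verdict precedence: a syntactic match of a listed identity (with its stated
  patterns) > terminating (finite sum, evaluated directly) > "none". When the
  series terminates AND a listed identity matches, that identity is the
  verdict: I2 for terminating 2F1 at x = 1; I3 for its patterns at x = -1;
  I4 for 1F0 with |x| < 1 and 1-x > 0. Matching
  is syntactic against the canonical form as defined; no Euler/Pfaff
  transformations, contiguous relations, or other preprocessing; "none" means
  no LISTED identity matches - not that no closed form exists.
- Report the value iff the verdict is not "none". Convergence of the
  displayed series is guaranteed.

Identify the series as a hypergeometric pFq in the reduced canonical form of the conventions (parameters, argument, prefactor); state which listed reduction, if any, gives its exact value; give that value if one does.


x = 2/9 here; the reduced form reads 3F2, upper {-9, -6/5, 3}, lower {-4/5, 4}, C = -1. Verdict: terminating at k = 9: the factor (-9)_k kills every later term; summing the 10 survivors is exact. Hence: 187446303088307/75567141220428.

Key step: t_0 being -1, the denominator's factorial ratio (prefactor -1) is a lower Pochhammer.
Adjacent-term ratio: r(k) = (2/9) * (k-9) (k-6/5) (k+3) / [(k-4/5) (k+4) (k+1)] - rational in k, leading ratio (2/9); with t_0 = -1, classification follows.


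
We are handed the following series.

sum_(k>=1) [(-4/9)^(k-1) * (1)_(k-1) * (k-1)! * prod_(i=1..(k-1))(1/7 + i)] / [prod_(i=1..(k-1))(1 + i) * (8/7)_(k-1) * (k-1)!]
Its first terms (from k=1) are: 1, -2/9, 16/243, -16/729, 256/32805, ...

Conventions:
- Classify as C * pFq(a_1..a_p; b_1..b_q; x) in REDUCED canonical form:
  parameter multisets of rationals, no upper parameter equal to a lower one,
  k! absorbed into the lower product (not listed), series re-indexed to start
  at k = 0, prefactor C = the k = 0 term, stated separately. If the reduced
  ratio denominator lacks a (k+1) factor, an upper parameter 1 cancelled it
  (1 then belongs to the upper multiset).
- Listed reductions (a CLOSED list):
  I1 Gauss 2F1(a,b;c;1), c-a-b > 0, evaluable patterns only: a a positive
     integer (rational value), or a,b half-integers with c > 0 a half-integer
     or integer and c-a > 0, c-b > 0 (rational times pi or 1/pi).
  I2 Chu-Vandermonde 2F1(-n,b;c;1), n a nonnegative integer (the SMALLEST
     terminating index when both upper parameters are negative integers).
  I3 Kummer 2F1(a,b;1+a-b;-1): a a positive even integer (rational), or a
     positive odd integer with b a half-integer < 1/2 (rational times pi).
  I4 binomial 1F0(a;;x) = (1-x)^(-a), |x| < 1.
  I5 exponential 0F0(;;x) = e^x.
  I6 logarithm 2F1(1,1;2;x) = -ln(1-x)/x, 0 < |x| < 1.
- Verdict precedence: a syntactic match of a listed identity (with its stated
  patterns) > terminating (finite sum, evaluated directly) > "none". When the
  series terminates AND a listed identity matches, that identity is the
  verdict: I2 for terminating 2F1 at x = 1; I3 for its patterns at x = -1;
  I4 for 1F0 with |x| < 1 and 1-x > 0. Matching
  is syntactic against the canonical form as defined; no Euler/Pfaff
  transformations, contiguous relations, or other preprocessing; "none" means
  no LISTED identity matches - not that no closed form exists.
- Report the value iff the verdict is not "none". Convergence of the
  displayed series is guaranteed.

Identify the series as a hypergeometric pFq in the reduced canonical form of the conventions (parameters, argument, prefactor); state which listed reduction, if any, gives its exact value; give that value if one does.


With C = 1: the canonical form is 2F1(1, 1; 2; -4/9). Verdict at x = -4/9: logarithm (I6) matches (the logarithm: parameters (1,1;2), x = -4/9). Value: (9/4) * ln(13/9).

First insight: t_0 being 1, the parameter 8/7 appears in both the upper and lower lists and cancels.
Ratio: r(k) = (-4/9) * (k+1) (k+1) / [(k+2) (k+1)] - rational; roots negated = parameters, x = (-4/9), C = 1.


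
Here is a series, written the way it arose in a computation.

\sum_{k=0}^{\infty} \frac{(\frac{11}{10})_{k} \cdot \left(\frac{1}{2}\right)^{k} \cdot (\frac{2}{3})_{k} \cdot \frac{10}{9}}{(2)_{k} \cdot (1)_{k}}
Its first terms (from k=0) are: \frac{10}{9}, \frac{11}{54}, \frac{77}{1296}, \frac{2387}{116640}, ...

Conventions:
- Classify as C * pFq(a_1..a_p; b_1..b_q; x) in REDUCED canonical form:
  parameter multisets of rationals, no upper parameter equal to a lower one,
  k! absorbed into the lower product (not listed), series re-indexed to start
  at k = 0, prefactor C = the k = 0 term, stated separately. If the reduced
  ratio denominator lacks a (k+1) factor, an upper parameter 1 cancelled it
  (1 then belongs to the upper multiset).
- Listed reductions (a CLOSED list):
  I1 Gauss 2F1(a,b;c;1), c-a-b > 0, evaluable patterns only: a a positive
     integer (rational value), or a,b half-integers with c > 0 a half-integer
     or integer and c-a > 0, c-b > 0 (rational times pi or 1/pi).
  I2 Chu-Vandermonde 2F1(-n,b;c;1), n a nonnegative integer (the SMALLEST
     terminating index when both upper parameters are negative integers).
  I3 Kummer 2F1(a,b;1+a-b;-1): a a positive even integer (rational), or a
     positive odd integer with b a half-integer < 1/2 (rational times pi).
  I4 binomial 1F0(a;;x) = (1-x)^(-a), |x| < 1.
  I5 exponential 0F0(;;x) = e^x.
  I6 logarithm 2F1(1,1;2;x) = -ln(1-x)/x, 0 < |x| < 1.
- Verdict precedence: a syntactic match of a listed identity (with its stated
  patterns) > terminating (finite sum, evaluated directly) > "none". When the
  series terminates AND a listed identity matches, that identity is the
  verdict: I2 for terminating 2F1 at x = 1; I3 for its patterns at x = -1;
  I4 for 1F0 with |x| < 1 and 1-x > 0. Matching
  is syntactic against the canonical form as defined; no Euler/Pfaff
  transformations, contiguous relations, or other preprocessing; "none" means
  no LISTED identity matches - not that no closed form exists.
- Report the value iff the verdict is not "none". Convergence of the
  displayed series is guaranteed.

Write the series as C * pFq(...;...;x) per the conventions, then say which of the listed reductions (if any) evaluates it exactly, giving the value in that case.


Classification (C = \frac{10}{9}): 2F1 with upper {\frac{2}{3}, \frac{11}{10}}, lower {2}, argument x = \frac{1}{2}. Verdict: none here - no I1-I6 shape fits x = \frac{1}{2} with lower {2}.

Key step: t_0 = \frac{10}{9} here, and (1)_k (C = 10/9, x = 1/2) is k! itself.
Consecutive-term ratio: r(k) = \frac{1}{2} * (k+\frac{2}{3}) (k+\frac{11}{10}) / [(k+2) (k+1)] - poly over poly, x = \frac{1}{2} from leading terms; C = \frac{10}{9} at k = 0.


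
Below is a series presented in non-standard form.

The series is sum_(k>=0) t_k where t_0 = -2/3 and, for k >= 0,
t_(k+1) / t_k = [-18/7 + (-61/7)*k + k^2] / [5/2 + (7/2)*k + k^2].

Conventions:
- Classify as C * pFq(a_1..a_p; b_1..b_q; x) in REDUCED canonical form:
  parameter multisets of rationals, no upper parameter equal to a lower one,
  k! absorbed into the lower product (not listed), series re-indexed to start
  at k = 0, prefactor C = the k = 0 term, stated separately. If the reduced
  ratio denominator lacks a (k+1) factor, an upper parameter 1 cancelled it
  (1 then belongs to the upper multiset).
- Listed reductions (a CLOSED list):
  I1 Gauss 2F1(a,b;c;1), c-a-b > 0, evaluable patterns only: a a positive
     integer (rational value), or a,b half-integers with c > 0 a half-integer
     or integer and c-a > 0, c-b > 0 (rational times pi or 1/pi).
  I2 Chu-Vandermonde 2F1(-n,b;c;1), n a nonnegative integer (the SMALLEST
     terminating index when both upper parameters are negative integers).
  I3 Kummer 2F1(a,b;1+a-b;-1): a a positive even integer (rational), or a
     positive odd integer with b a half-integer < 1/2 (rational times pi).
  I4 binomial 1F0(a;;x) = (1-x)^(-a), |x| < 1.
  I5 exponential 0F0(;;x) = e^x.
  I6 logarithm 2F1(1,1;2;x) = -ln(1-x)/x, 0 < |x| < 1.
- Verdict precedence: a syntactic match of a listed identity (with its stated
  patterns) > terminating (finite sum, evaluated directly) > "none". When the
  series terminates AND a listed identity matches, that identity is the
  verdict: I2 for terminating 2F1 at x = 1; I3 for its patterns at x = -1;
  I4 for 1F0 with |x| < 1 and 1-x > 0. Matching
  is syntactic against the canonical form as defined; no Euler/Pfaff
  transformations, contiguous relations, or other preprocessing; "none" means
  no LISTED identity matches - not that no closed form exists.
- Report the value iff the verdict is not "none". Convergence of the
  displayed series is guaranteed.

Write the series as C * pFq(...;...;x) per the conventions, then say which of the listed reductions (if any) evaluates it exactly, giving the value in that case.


This is -2/3 * 2F1(-9, 2/7; 5/2; 1) in reduced canonical form. Verdict at x = 1: Vandermonde's identity (I2) matches (terminating 2F1 at x = 1 with n = 9, b = 2/7, c = 5/2). Exact value: -773539017554/1916029613967.

First insight: with t_0 = -2/3, roots of the ratio polynomials (C = -2/3, x = 1) are the negated parameters.
Adjacent-term ratio: r(k) = 1 * (k-9) (k+2/7) / [(k+5/2) (k+1)] - poly over poly, x = 1 from leading terms; C = -2/3 at k = 0.


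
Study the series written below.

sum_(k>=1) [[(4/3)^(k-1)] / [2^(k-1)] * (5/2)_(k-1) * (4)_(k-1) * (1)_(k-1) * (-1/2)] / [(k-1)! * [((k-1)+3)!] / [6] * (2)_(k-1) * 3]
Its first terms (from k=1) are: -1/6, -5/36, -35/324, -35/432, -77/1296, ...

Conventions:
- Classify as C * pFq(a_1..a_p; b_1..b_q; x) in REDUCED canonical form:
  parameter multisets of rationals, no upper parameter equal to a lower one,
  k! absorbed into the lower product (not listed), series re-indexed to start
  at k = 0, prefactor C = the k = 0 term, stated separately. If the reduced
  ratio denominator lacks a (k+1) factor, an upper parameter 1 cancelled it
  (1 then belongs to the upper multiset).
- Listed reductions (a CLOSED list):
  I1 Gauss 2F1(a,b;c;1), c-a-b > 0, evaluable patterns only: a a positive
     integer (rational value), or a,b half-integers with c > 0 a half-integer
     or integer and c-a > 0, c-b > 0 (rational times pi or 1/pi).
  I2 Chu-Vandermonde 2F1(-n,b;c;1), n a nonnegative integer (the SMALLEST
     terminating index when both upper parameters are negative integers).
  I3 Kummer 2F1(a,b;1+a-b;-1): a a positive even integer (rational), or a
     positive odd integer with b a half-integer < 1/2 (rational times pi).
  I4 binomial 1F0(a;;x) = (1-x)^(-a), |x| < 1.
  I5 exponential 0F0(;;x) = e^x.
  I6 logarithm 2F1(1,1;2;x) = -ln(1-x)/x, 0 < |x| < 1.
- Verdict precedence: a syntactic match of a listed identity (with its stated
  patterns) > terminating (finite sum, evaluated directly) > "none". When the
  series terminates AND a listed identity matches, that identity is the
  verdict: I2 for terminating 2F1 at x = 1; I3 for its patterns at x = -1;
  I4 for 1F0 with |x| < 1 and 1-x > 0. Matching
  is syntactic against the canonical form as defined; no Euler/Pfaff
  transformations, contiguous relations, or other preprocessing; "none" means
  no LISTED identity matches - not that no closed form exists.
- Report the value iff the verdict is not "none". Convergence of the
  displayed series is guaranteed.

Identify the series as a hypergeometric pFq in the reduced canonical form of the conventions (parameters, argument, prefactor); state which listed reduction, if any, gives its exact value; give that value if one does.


Reduced: x = 2/3, 2F1, upper = {1, 5/2}, lower = {2}, C = -1/6. Verdict: none. A 2F1 with upper {1, 5/2} fits none of I1-I6 at x = 2/3; the sum runs forever.

The tell: t_0 = -1/6 here, and the parameter 4 appears in both the upper and lower lists and cancels.
Consecutive-term ratio: r(k) = (2/3) * (k+1) (k+5/2) / [(k+2) (k+1)] - rational; roots negated = parameters, x = (2/3), C = -1/6.


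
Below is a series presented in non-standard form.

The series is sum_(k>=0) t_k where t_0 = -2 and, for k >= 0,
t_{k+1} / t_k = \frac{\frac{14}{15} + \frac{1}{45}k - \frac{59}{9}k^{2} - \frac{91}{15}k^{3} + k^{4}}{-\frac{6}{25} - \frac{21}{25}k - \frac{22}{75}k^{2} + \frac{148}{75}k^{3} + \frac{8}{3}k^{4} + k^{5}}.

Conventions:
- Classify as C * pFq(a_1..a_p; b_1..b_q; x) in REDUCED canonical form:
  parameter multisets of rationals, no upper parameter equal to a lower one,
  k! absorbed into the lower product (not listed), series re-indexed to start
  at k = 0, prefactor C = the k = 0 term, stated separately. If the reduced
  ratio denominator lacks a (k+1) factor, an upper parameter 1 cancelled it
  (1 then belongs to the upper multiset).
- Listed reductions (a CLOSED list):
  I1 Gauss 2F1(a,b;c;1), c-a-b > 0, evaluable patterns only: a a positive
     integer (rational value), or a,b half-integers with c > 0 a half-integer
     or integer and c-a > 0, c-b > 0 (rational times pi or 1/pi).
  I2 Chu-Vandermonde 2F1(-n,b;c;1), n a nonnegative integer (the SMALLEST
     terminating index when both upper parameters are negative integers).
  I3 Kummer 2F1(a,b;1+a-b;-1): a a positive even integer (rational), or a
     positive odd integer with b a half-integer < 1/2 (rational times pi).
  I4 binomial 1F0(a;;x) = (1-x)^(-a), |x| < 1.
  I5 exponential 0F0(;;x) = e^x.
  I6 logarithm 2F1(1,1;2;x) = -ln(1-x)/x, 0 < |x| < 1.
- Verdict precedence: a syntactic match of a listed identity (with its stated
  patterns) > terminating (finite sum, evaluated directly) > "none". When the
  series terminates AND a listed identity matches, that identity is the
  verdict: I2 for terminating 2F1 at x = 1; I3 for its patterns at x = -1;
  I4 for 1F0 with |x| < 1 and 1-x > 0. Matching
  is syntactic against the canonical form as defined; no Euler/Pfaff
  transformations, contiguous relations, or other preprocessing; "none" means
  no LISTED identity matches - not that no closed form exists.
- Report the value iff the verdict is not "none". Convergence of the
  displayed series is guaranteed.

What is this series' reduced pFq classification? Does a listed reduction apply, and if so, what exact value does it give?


Classification (C = -2): 2F2 with upper {-7, -\frac{1}{3}}, lower {-\frac{3}{5}, 1}, argument x = 1. Verdict: terminating (-7 upstairs). 8 nonzero terms in all; added directly. Value: -\frac{2244361292}{569173311}.

Key step: t_0 = -2 here, and factor the ratio over Q (prefactor -2): negated roots = parameters.
Consecutive-term ratio: r(k) = 1 * (k-7) (k-\frac{1}{3}) / [(k-\frac{3}{5}) (k+1) (k+1)] ; factor over Q: parameters, x = 1, and C = -2.


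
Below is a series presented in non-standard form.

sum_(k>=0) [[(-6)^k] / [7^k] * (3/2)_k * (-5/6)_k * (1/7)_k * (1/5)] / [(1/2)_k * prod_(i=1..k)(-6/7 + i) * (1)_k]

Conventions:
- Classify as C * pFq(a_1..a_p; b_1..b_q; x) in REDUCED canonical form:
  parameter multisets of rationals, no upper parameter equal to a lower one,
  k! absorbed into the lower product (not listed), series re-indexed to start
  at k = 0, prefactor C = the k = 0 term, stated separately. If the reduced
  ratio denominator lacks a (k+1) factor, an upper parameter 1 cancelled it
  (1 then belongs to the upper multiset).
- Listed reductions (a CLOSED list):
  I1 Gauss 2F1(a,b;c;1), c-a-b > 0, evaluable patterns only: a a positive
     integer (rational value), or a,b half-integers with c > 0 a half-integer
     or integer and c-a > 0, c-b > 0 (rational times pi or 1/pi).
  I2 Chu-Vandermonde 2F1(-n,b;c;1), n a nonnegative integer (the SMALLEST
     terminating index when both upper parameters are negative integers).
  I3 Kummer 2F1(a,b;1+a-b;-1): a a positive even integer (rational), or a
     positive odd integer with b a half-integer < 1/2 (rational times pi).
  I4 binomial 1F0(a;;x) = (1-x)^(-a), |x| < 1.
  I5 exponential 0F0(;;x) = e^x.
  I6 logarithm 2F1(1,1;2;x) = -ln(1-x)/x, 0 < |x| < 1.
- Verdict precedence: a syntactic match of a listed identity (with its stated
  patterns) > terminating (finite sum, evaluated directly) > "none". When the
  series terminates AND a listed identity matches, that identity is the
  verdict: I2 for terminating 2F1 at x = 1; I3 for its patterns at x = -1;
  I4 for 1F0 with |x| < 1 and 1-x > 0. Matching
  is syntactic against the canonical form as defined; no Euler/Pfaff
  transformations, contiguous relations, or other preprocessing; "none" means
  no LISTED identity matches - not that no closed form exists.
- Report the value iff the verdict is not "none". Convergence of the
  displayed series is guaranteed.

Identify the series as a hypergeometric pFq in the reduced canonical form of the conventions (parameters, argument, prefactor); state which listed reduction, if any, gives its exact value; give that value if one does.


x = -6/7 here; the reduced form reads 2F1, upper {-5/6, 3/2}, lower {1/2}, C = 1/5. Verdict: none. No listed pattern accepts 2F1(-5/6, 3/2; 1/2; -6/7).

First insight: with t_0 = 1/5, the two geometric factors (C = 1/5) combine into one argument.
Consecutive-term ratio: r(k) = (-6/7) * (k-5/6) (k+3/2) / [(k+1/2) (k+1)] - rational in k. x = (-6/7); t_0 = 1/5; negate the roots.


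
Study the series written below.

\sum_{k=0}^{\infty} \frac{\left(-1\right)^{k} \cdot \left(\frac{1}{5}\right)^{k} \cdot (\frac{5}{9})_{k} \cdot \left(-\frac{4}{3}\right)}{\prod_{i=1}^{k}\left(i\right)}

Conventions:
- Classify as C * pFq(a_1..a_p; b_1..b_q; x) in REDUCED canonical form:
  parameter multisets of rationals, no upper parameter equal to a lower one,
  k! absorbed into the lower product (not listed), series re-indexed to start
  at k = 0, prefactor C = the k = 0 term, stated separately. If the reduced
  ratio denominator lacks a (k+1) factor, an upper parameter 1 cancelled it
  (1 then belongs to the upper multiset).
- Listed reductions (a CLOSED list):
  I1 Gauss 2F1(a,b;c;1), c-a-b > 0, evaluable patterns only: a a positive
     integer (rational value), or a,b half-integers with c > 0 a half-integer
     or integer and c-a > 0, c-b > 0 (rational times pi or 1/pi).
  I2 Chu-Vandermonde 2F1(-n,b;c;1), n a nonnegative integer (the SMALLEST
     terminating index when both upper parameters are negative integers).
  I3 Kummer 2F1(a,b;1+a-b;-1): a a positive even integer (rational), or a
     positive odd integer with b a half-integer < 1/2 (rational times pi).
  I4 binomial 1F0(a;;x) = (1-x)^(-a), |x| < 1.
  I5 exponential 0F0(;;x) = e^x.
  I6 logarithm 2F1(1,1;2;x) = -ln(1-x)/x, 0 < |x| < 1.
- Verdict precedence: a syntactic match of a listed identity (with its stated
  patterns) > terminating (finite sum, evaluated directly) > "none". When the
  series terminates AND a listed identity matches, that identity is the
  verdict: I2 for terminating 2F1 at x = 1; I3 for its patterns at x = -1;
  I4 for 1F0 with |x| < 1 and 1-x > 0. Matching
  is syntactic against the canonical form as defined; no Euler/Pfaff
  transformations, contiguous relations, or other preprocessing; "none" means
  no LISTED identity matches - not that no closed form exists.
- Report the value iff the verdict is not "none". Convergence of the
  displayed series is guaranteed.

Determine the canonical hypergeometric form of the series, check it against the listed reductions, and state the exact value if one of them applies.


The tell: from the first term -\frac{4}{3}: the (-1)^k factor (prefactor -4/3) folds into the argument's sign.
Step ratio: r(k) = -\frac{1}{5} * (k+\frac{5}{9}) / [(k+1)] - rational; roots negated = parameters, x = -\frac{1}{5}, C = -\frac{4}{3}.

Reduced: x = -\frac{1}{5}, 1F0, upper = {\frac{5}{9}}, lower = {-}, C = -\frac{4}{3}. Verdict (x = -\frac{1}{5}): the binomial series (I4) applies (the 1F0 binomial series: exponent -5/9, x = -\frac{1}{5}). Hence: \left(-\frac{4}{3}\right) \cdot \left(\frac{6}{5}\right)^{-\frac{5}{9}}.
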